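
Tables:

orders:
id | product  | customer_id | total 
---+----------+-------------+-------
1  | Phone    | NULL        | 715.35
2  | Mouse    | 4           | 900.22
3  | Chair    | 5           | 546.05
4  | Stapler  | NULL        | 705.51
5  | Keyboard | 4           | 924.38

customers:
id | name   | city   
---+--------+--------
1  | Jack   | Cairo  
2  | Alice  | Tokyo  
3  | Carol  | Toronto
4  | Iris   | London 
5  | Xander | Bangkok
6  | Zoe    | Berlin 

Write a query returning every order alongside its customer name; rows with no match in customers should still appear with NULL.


LEFT JOIN keeps every row from orders (the left table); where customer_id has no match in customers, the customer columns become NULL. Walk through each order:
  - order 1 (Phone): customer_id=NULL, no match -> kept with NULL
  - order 2 (Mouse): customer_id=4 -> matches Iris
  - order 3 (Chair): customer_id=5 -> matches Xander
  - order 4 (Stapler): customer_id=NULL, no match -> kept with NULL
  - order 5 (Keyboard): customer_id=4 -> matches Iris
All 5 rows appear; 2 have NULL customer.

SQL:
SELECT a.product, b.name AS customer
FROM orders a
LEFT JOIN customers b ON a.customer_id = b.id

Result:
product  | customer
---------+---------
Phone    | NULL    
Mouse    | Iris    
Chair    | Xander  
Stapler  | NULL    
Keyboard | Iris    


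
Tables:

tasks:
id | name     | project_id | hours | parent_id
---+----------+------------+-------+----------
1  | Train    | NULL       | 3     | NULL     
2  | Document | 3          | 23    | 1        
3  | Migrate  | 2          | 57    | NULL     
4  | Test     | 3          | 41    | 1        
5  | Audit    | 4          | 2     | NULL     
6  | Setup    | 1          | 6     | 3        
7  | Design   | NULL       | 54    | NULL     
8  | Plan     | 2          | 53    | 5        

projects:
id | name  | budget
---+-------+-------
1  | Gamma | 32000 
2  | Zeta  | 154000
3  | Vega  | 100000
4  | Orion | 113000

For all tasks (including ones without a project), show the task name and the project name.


LEFT JOIN keeps every row from tasks (the left table); where project_id has no match in projects, the project columns become NULL. Walk through each task:
  - task 1 (Train): project_id=NULL, no match -> kept with NULL
  - task 2 (Document): project_id=3 -> matches Vega
  - task 3 (Migrate): project_id=2 -> matches Zeta
  - task 4 (Test): project_id=3 -> matches Vega
  - task 5 (Audit): project_id=4 -> matches Orion
  - task 6 (Setup): project_id=1 -> matches Gamma
  - task 7 (Design): project_id=NULL, no match -> kept with NULL
  - task 8 (Plan): project_id=2 -> matches Zeta
All 8 rows appear; 2 have NULL project.

SQL:
SELECT a.name, b.name AS project
FROM tasks a
LEFT JOIN projects b ON a.project_id = b.id

Result:
name     | project
---------+--------
Train    | NULL   
Document | Vega   
Migrate  | Zeta   
Test     | Vega   
Audit    | Orion  
Setup    | Gamma  
Design   | NULL   
Plan     | Zeta   


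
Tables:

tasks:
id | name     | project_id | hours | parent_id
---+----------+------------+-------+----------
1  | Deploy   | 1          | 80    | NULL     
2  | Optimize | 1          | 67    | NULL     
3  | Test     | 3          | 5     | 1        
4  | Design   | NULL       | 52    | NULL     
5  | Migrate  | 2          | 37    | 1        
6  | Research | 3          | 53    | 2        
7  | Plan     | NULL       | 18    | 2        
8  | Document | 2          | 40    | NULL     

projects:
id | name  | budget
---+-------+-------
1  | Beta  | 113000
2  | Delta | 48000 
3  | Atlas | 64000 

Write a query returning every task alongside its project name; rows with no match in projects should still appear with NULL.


LEFT JOIN keeps every row from tasks (the left table); where project_id has no match in projects, the project columns become NULL. Walk through each task:
  - task 1 (Deploy): project_id=1 -> matches Beta
  - task 2 (Optimize): project_id=1 -> matches Beta
  - task 3 (Test): project_id=3 -> matches Atlas
  - task 4 (Design): project_id=NULL, no match -> kept with NULL
  - task 5 (Migrate): project_id=2 -> matches Delta
  - task 6 (Research): project_id=3 -> matches Atlas
  - task 7 (Plan): project_id=NULL, no match -> kept with NULL
  - task 8 (Document): project_id=2 -> matches Delta
All 8 rows appear; 2 have NULL project.

SQL:
SELECT a.name, b.name AS project
FROM tasks a
LEFT JOIN projects b ON a.project_id = b.id

Result:
name     | project
---------+--------
Deploy   | Beta   
Optimize | Beta   
Test     | Atlas  
Design   | NULL   
Migrate  | Delta  
Research | Atlas  
Plan     | NULL   
Document | Delta  


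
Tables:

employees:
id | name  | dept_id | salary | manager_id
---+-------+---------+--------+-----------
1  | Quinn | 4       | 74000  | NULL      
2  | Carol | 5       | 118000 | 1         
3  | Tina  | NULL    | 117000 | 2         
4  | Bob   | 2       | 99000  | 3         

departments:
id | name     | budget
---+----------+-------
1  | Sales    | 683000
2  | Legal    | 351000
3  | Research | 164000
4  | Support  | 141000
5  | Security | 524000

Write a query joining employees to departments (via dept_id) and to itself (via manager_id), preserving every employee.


Two LEFT JOINs from the same base table employees: one to departments via dept_id, one to employees itself via manager_id. Both are LEFT so every employee is preserved.
Match against departments:
  - employee 1 (Quinn): dept_id=4 -> matches Support
  - employee 2 (Carol): dept_id=5 -> matches Security
  - employee 3 (Tina): dept_id=NULL, no match -> kept with NULL
  - employee 4 (Bob): dept_id=2 -> matches Legal
Match against employees (self):
  - employee 1 (Quinn): manager_id=NULL -> NULL
  - employee 2 (Carol): manager_id=1 -> Quinn
  - employee 3 (Tina): manager_id=2 -> Carol
  - employee 4 (Bob): manager_id=3 -> Tina

SQL:
SELECT a.name, b.name AS department, c.name AS manager
FROM employees a
LEFT JOIN departments b ON a.dept_id = b.id
LEFT JOIN employees c ON a.manager_id = c.id

Result:
name  | department | manager
------+------------+--------
Quinn | Support    | NULL   
Carol | Security   | Quinn  
Tina  | NULL       | Carol  
Bob   | Legal      | Tina   


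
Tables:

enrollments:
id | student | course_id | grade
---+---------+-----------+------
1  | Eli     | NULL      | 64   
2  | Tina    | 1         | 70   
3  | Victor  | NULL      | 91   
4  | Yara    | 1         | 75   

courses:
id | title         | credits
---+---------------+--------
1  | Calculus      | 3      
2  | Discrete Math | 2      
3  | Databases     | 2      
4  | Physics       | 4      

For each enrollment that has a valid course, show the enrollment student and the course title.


INNER JOIN keeps only enrollments rows whose course_id matches an id in courses. Walk through each enrollment:
  - enrollment 1 (Eli): course_id=NULL, no match -> dropped
  - enrollment 2 (Tina): course_id=1 -> matches Calculus
  - enrollment 3 (Victor): course_id=NULL, no match -> dropped
  - enrollment 4 (Yara): course_id=1 -> matches Calculus
So 2 of 4 rows are dropped.

SQL:
SELECT a.student, b.title AS course
FROM enrollments a
INNER JOIN courses b ON a.course_id = b.id

Result:
student | course  
--------+---------
Tina    | Calculus
Yara    | Calculus


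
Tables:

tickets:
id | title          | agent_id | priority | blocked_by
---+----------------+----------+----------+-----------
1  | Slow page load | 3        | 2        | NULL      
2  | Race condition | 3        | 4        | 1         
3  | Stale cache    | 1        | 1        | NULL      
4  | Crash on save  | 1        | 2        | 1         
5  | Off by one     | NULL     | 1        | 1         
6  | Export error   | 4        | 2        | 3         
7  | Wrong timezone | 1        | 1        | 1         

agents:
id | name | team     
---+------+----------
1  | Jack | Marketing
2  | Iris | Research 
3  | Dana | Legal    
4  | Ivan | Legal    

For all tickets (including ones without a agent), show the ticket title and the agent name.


LEFT JOIN keeps every row from tickets (the left table); where agent_id has no match in agents, the agent columns become NULL. Walk through each ticket:
  - ticket 1 (Slow page load): agent_id=3 -> matches Dana
  - ticket 2 (Race condition): agent_id=3 -> matches Dana
  - ticket 3 (Stale cache): agent_id=1 -> matches Jack
  - ticket 4 (Crash on save): agent_id=1 -> matches Jack
  - ticket 5 (Off by one): agent_id=NULL, no match -> kept with NULL
  - ticket 6 (Export error): agent_id=4 -> matches Ivan
  - ticket 7 (Wrong timezone): agent_id=1 -> matches Jack
All 7 rows appear; 1 has NULL agent.

SQL:
SELECT a.title, b.name AS agent
FROM tickets a
LEFT JOIN agents b ON a.agent_id = b.id

Result:
title          | agent
---------------+------
Slow page load | Dana 
Race condition | Dana 
Stale cache    | Jack 
Crash on save  | Jack 
Off by one     | NULL 
Export error   | Ivan 
Wrong timezone | Jack 


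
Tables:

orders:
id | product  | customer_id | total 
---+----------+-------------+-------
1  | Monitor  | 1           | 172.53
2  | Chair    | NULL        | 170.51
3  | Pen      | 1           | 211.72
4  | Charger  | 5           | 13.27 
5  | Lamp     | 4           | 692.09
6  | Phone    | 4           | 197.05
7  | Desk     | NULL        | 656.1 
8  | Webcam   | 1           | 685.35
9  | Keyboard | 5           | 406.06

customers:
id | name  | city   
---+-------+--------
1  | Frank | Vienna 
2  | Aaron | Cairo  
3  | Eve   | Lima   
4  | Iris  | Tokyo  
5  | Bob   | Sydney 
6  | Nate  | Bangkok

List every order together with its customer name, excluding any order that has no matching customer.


INNER JOIN keeps only orders rows whose customer_id matches an id in customers. Walk through each order:
  - order 1 (Monitor): customer_id=1 -> matches Frank
  - order 2 (Chair): customer_id=NULL, no match -> dropped
  - order 3 (Pen): customer_id=1 -> matches Frank
  - order 4 (Charger): customer_id=5 -> matches Bob
  - order 5 (Lamp): customer_id=4 -> matches Iris
  - order 6 (Phone): customer_id=4 -> matches Iris
  - order 7 (Desk): customer_id=NULL, no match -> dropped
  - order 8 (Webcam): customer_id=1 -> matches Frank
  - order 9 (Keyboard): customer_id=5 -> matches Bob
So 2 of 9 rows are dropped.

SQL:
SELECT a.product, b.name AS customer
FROM orders a
INNER JOIN customers b ON a.customer_id = b.id

Result:
product  | customer
---------+---------
Monitor  | Frank   
Pen      | Frank   
Charger  | Bob     
Lamp     | Iris    
Phone    | Iris    
Webcam   | Frank   
Keyboard | Bob     


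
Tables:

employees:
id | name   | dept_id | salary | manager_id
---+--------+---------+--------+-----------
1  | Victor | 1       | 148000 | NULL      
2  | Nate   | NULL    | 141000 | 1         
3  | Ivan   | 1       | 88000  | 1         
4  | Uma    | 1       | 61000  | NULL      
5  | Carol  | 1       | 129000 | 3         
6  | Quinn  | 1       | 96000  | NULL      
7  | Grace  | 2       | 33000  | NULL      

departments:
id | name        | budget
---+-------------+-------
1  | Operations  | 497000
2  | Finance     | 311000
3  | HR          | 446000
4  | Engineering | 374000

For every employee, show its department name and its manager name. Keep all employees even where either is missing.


Two LEFT JOINs from the same base table employees: one to departments via dept_id, one to employees itself via manager_id. Both are LEFT so every employee is preserved.
Match against departments:
  - employee 1 (Victor): dept_id=1 -> matches Operations
  - employee 2 (Nate): dept_id=NULL, no match -> kept with NULL
  - employee 3 (Ivan): dept_id=1 -> matches Operations
  - employee 4 (Uma): dept_id=1 -> matches Operations
  - employee 5 (Carol): dept_id=1 -> matches Operations
  - employee 6 (Quinn): dept_id=1 -> matches Operations
  - employee 7 (Grace): dept_id=2 -> matches Finance
Match against employees (self):
  - employee 1 (Victor): manager_id=NULL -> NULL
  - employee 2 (Nate): manager_id=1 -> Victor
  - employee 3 (Ivan): manager_id=1 -> Victor
  - employee 4 (Uma): manager_id=NULL -> NULL
  - employee 5 (Carol): manager_id=3 -> Ivan
  - employee 6 (Quinn): manager_id=NULL -> NULL
  - employee 7 (Grace): manager_id=NULL -> NULL

SQL:
SELECT a.name, b.name AS department, c.name AS manager
FROM employees a
LEFT JOIN departments b ON a.dept_id = b.id
LEFT JOIN employees c ON a.manager_id = c.id

Result:
name   | department | manager
-------+------------+--------
Victor | Operations | NULL   
Nate   | NULL       | Victor 
Ivan   | Operations | Victor 
Uma    | Operations | NULL   
Carol  | Operations | Ivan   
Quinn  | Operations | NULL   
Grace  | Finance    | NULL   


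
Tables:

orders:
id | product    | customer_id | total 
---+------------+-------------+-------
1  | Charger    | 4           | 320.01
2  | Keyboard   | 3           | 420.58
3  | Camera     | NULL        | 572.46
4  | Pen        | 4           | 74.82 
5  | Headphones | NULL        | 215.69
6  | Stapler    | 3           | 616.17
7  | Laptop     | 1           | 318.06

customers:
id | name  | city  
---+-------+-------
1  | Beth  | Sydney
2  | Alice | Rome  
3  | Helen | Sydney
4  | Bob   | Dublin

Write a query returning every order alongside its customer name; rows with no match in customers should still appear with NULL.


LEFT JOIN keeps every row from orders (the left table); where customer_id has no match in customers, the customer columns become NULL. Walk through each order:
  - order 1 (Charger): customer_id=4 -> matches Bob
  - order 2 (Keyboard): customer_id=3 -> matches Helen
  - order 3 (Camera): customer_id=NULL, no match -> kept with NULL
  - order 4 (Pen): customer_id=4 -> matches Bob
  - order 5 (Headphones): customer_id=NULL, no match -> kept with NULL
  - order 6 (Stapler): customer_id=3 -> matches Helen
  - order 7 (Laptop): customer_id=1 -> matches Beth
All 7 rows appear; 2 have NULL customer.

SQL:
SELECT a.product, b.name AS customer
FROM orders a
LEFT JOIN customers b ON a.customer_id = b.id

Result:
product    | customer
-----------+---------
Charger    | Bob     
Keyboard   | Helen   
Camera     | NULL    
Pen        | Bob     
Headphones | NULL    
Stapler    | Helen   
Laptop     | Beth    


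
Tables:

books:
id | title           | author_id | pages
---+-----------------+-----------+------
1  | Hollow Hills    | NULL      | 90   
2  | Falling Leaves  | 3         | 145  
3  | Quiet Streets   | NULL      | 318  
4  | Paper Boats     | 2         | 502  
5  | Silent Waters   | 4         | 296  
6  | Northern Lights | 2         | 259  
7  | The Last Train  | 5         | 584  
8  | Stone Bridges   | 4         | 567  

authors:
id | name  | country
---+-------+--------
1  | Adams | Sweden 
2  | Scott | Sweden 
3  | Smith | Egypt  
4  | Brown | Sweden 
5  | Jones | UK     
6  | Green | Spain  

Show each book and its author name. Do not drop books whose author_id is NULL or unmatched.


LEFT JOIN keeps every row from books (the left table); where author_id has no match in authors, the author columns become NULL. Walk through each book:
  - book 1 (Hollow Hills): author_id=NULL, no match -> kept with NULL
  - book 2 (Falling Leaves): author_id=3 -> matches Smith
  - book 3 (Quiet Streets): author_id=NULL, no match -> kept with NULL
  - book 4 (Paper Boats): author_id=2 -> matches Scott
  - book 5 (Silent Waters): author_id=4 -> matches Brown
  - book 6 (Northern Lights): author_id=2 -> matches Scott
  - book 7 (The Last Train): author_id=5 -> matches Jones
  - book 8 (Stone Bridges): author_id=4 -> matches Brown
All 8 rows appear; 2 have NULL author.

SQL:
SELECT a.title, b.name AS author
FROM books a
LEFT JOIN authors b ON a.author_id = b.id

Result:
title           | author
----------------+-------
Hollow Hills    | NULL  
Falling Leaves  | Smith 
Quiet Streets   | NULL  
Paper Boats     | Scott 
Silent Waters   | Brown 
Northern Lights | Scott 
The Last Train  | Jones 
Stone Bridges   | Brown 


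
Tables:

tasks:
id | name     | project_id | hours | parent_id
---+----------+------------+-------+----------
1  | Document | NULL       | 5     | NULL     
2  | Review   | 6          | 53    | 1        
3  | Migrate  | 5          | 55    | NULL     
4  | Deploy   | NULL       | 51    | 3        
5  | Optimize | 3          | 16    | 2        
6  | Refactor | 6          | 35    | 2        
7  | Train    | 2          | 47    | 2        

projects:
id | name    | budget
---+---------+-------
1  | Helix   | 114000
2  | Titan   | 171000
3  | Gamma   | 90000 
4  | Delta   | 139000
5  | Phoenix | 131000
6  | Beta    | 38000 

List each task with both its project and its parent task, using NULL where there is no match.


Two LEFT JOINs from the same base table tasks: one to projects via project_id, one to tasks itself via parent_id. Both are LEFT so every task is preserved.
Match against projects:
  - task 1 (Document): project_id=NULL, no match -> kept with NULL
  - task 2 (Review): project_id=6 -> matches Beta
  - task 3 (Migrate): project_id=5 -> matches Phoenix
  - task 4 (Deploy): project_id=NULL, no match -> kept with NULL
  - task 5 (Optimize): project_id=3 -> matches Gamma
  - task 6 (Refactor): project_id=6 -> matches Beta
  - task 7 (Train): project_id=2 -> matches Titan
Match against tasks (self):
  - task 1 (Document): parent_id=NULL -> NULL
  - task 2 (Review): parent_id=1 -> Document
  - task 3 (Migrate): parent_id=NULL -> NULL
  - task 4 (Deploy): parent_id=3 -> Migrate
  - task 5 (Optimize): parent_id=2 -> Review
  - task 6 (Refactor): parent_id=2 -> Review
  - task 7 (Train): parent_id=2 -> Review

SQL:
SELECT a.name, b.name AS project, c.name AS parent
FROM tasks a
LEFT JOIN projects b ON a.project_id = b.id
LEFT JOIN tasks c ON a.parent_id = c.id

Result:
name     | project | parent  
---------+---------+---------
Document | NULL    | NULL    
Review   | Beta    | Document
Migrate  | Phoenix | NULL    
Deploy   | NULL    | Migrate 
Optimize | Gamma   | Review  
Refactor | Beta    | Review  
Train    | Titan   | Review  


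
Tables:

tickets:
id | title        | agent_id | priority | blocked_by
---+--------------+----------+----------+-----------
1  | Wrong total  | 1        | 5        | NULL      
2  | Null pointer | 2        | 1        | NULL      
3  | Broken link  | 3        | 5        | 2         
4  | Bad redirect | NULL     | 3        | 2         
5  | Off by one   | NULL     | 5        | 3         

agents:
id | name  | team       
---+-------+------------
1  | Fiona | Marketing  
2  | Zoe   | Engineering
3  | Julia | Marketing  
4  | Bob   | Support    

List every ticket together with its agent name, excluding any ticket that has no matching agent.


INNER JOIN keeps only tickets rows whose agent_id matches an id in agents. Walk through each ticket:
  - ticket 1 (Wrong total): agent_id=1 -> matches Fiona
  - ticket 2 (Null pointer): agent_id=2 -> matches Zoe
  - ticket 3 (Broken link): agent_id=3 -> matches Julia
  - ticket 4 (Bad redirect): agent_id=NULL, no match -> dropped
  - ticket 5 (Off by one): agent_id=NULL, no match -> dropped
So 2 of 5 rows are dropped.

SQL:
SELECT a.title, b.name AS agent
FROM tickets a
INNER JOIN agents b ON a.agent_id = b.id

Result:
title        | agent
-------------+------
Wrong total  | Fiona
Null pointer | Zoe  
Broken link  | Julia


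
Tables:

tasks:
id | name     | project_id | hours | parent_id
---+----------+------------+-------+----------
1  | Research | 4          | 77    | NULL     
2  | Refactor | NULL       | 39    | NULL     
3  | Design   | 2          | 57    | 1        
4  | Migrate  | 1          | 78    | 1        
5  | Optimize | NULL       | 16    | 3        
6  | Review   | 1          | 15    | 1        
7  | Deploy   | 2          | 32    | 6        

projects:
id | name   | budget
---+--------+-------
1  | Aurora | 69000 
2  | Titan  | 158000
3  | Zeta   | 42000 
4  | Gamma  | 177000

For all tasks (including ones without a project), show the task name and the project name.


LEFT JOIN keeps every row from tasks (the left table); where project_id has no match in projects, the project columns become NULL. Walk through each task:
  - task 1 (Research): project_id=4 -> matches Gamma
  - task 2 (Refactor): project_id=NULL, no match -> kept with NULL
  - task 3 (Design): project_id=2 -> matches Titan
  - task 4 (Migrate): project_id=1 -> matches Aurora
  - task 5 (Optimize): project_id=NULL, no match -> kept with NULL
  - task 6 (Review): project_id=1 -> matches Aurora
  - task 7 (Deploy): project_id=2 -> matches Titan
All 7 rows appear; 2 have NULL project.

SQL:
SELECT a.name, b.name AS project
FROM tasks a
LEFT JOIN projects b ON a.project_id = b.id

Result:
name     | project
---------+--------
Research | Gamma  
Refactor | NULL   
Design   | Titan  
Migrate  | Aurora 
Optimize | NULL   
Review   | Aurora 
Deploy   | Titan  


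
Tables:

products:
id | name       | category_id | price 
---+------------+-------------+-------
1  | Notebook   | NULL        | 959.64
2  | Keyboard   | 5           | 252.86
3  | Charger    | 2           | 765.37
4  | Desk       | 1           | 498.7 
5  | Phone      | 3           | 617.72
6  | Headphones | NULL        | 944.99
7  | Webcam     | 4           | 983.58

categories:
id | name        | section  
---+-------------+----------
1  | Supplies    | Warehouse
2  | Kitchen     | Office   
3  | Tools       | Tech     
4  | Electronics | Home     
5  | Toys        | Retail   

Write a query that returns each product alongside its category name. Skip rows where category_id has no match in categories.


INNER JOIN keeps only products rows whose category_id matches an id in categories. Walk through each product:
  - product 1 (Notebook): category_id=NULL, no match -> dropped
  - product 2 (Keyboard): category_id=5 -> matches Toys
  - product 3 (Charger): category_id=2 -> matches Kitchen
  - product 4 (Desk): category_id=1 -> matches Supplies
  - product 5 (Phone): category_id=3 -> matches Tools
  - product 6 (Headphones): category_id=NULL, no match -> dropped
  - product 7 (Webcam): category_id=4 -> matches Electronics
So 2 of 7 rows are dropped.

SQL:
SELECT a.name, b.name AS category
FROM products a
INNER JOIN categories b ON a.category_id = b.id

Result:
name     | category   
---------+------------
Keyboard | Toys       
Charger  | Kitchen    
Desk     | Supplies   
Phone    | Tools      
Webcam   | Electronics


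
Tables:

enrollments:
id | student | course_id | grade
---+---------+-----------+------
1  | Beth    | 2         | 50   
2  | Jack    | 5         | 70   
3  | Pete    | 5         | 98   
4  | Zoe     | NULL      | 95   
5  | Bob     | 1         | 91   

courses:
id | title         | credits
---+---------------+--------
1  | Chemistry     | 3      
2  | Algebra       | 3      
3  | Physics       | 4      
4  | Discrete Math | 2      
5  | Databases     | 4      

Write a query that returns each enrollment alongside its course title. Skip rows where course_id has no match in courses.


INNER JOIN keeps only enrollments rows whose course_id matches an id in courses. Walk through each enrollment:
  - enrollment 1 (Beth): course_id=2 -> matches Algebra
  - enrollment 2 (Jack): course_id=5 -> matches Databases
  - enrollment 3 (Pete): course_id=5 -> matches Databases
  - enrollment 4 (Zoe): course_id=NULL, no match -> dropped
  - enrollment 5 (Bob): course_id=1 -> matches Chemistry
So 1 of 5 rows is dropped.

SQL:
SELECT a.student, b.title AS course
FROM enrollments a
INNER JOIN courses b ON a.course_id = b.id

Result:
student | course   
--------+----------
Beth    | Algebra  
Jack    | Databases
Pete    | Databases
Bob     | Chemistry


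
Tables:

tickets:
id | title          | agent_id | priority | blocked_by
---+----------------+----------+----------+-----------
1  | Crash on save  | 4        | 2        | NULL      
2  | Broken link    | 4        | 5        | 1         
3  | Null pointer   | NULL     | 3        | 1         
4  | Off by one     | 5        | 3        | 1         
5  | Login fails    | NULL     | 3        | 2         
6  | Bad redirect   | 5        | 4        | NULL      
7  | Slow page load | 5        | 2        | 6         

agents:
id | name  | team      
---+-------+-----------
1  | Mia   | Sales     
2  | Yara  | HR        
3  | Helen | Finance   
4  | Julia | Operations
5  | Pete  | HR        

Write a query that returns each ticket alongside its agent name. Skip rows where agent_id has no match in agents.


INNER JOIN keeps only tickets rows whose agent_id matches an id in agents. Walk through each ticket:
  - ticket 1 (Crash on save): agent_id=4 -> matches Julia
  - ticket 2 (Broken link): agent_id=4 -> matches Julia
  - ticket 3 (Null pointer): agent_id=NULL, no match -> dropped
  - ticket 4 (Off by one): agent_id=5 -> matches Pete
  - ticket 5 (Login fails): agent_id=NULL, no match -> dropped
  - ticket 6 (Bad redirect): agent_id=5 -> matches Pete
  - ticket 7 (Slow page load): agent_id=5 -> matches Pete
So 2 of 7 rows are dropped.

SQL:
SELECT a.title, b.name AS agent
FROM tickets a
INNER JOIN agents b ON a.agent_id = b.id

Result:
title          | agent
---------------+------
Crash on save  | Julia
Broken link    | Julia
Off by one     | Pete 
Bad redirect   | Pete 
Slow page load | Pete 


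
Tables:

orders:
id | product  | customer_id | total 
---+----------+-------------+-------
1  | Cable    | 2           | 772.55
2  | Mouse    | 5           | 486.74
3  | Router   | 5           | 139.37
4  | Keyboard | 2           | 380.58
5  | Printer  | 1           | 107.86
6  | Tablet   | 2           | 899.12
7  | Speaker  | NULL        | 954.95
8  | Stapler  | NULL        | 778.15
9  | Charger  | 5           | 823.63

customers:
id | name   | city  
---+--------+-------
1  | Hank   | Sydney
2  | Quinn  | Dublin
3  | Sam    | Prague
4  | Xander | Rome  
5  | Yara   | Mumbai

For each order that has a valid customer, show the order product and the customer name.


INNER JOIN keeps only orders rows whose customer_id matches an id in customers. Walk through each order:
  - order 1 (Cable): customer_id=2 -> matches Quinn
  - order 2 (Mouse): customer_id=5 -> matches Yara
  - order 3 (Router): customer_id=5 -> matches Yara
  - order 4 (Keyboard): customer_id=2 -> matches Quinn
  - order 5 (Printer): customer_id=1 -> matches Hank
  - order 6 (Tablet): customer_id=2 -> matches Quinn
  - order 7 (Speaker): customer_id=NULL, no match -> dropped
  - order 8 (Stapler): customer_id=NULL, no match -> dropped
  - order 9 (Charger): customer_id=5 -> matches Yara
So 2 of 9 rows are dropped.

SQL:
SELECT a.product, b.name AS customer
FROM orders a
INNER JOIN customers b ON a.customer_id = b.id

Result:
product  | customer
---------+---------
Cable    | Quinn   
Mouse    | Yara    
Router   | Yara    
Keyboard | Quinn   
Printer  | Hank    
Tablet   | Quinn   
Charger  | Yara    


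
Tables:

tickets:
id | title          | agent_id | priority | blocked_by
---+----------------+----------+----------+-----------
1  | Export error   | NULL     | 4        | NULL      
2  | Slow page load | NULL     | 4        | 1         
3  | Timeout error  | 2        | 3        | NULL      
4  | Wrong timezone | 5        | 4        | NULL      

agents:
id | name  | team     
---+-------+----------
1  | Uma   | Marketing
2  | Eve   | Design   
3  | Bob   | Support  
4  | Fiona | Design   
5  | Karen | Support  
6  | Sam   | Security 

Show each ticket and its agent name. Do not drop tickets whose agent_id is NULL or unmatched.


LEFT JOIN keeps every row from tickets (the left table); where agent_id has no match in agents, the agent columns become NULL. Walk through each ticket:
  - ticket 1 (Export error): agent_id=NULL, no match -> kept with NULL
  - ticket 2 (Slow page load): agent_id=NULL, no match -> kept with NULL
  - ticket 3 (Timeout error): agent_id=2 -> matches Eve
  - ticket 4 (Wrong timezone): agent_id=5 -> matches Karen
All 4 rows appear; 2 have NULL agent.

SQL:
SELECT a.title, b.name AS agent
FROM tickets a
LEFT JOIN agents b ON a.agent_id = b.id

Result:
title          | agent
---------------+------
Export error   | NULL 
Slow page load | NULL 
Timeout error  | Eve  
Wrong timezone | Karen


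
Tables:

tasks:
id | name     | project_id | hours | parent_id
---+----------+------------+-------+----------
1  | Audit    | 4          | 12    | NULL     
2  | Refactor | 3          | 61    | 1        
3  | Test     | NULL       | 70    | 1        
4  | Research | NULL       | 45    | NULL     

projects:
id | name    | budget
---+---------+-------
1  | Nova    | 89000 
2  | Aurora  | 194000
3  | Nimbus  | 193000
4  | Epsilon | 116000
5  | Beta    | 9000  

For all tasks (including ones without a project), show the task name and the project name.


LEFT JOIN keeps every row from tasks (the left table); where project_id has no match in projects, the project columns become NULL. Walk through each task:
  - task 1 (Audit): project_id=4 -> matches Epsilon
  - task 2 (Refactor): project_id=3 -> matches Nimbus
  - task 3 (Test): project_id=NULL, no match -> kept with NULL
  - task 4 (Research): project_id=NULL, no match -> kept with NULL
All 4 rows appear; 2 have NULL project.

SQL:
SELECT a.name, b.name AS project
FROM tasks a
LEFT JOIN projects b ON a.project_id = b.id

Result:
name     | project
---------+--------
Audit    | Epsilon
Refactor | Nimbus 
Test     | NULL   
Research | NULL   


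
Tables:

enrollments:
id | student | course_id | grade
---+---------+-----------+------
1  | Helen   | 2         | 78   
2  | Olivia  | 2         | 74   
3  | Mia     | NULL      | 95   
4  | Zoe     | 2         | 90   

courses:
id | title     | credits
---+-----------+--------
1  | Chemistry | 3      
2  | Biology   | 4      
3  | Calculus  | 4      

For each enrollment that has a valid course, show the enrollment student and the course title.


INNER JOIN keeps only enrollments rows whose course_id matches an id in courses. Walk through each enrollment:
  - enrollment 1 (Helen): course_id=2 -> matches Biology
  - enrollment 2 (Olivia): course_id=2 -> matches Biology
  - enrollment 3 (Mia): course_id=NULL, no match -> dropped
  - enrollment 4 (Zoe): course_id=2 -> matches Biology
So 1 of 4 rows is dropped.

SQL:
SELECT a.student, b.title AS course
FROM enrollments a
INNER JOIN courses b ON a.course_id = b.id

Result:
student | course 
--------+--------
Helen   | Biology
Olivia  | Biology
Zoe     | Biology


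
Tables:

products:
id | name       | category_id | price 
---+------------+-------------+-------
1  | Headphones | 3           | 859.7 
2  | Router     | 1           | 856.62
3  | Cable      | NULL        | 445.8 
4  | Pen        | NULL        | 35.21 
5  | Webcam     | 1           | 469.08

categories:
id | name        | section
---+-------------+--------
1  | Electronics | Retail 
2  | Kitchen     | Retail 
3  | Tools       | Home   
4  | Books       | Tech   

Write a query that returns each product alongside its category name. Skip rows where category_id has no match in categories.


INNER JOIN keeps only products rows whose category_id matches an id in categories. Walk through each product:
  - product 1 (Headphones): category_id=3 -> matches Tools
  - product 2 (Router): category_id=1 -> matches Electronics
  - product 3 (Cable): category_id=NULL, no match -> dropped
  - product 4 (Pen): category_id=NULL, no match -> dropped
  - product 5 (Webcam): category_id=1 -> matches Electronics
So 2 of 5 rows are dropped.

SQL:
SELECT a.name, b.name AS category
FROM products a
INNER JOIN categories b ON a.category_id = b.id

Result:
name       | category   
-----------+------------
Headphones | Tools      
Router     | Electronics
Webcam     | Electronics


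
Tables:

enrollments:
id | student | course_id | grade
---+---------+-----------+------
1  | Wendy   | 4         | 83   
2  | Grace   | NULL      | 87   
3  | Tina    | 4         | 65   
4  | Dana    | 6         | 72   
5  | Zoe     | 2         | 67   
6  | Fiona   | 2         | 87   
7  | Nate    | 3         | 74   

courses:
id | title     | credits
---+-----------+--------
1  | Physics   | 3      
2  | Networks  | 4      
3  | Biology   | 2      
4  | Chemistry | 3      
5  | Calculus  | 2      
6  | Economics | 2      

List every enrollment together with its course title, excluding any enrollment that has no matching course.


INNER JOIN keeps only enrollments rows whose course_id matches an id in courses. Walk through each enrollment:
  - enrollment 1 (Wendy): course_id=4 -> matches Chemistry
  - enrollment 2 (Grace): course_id=NULL, no match -> dropped
  - enrollment 3 (Tina): course_id=4 -> matches Chemistry
  - enrollment 4 (Dana): course_id=6 -> matches Economics
  - enrollment 5 (Zoe): course_id=2 -> matches Networks
  - enrollment 6 (Fiona): course_id=2 -> matches Networks
  - enrollment 7 (Nate): course_id=3 -> matches Biology
So 1 of 7 rows is dropped.

SQL:
SELECT a.student, b.title AS course
FROM enrollments a
INNER JOIN courses b ON a.course_id = b.id

Result:
student | course   
--------+----------
Wendy   | Chemistry
Tina    | Chemistry
Dana    | Economics
Zoe     | Networks 
Fiona   | Networks 
Nate    | Biology  


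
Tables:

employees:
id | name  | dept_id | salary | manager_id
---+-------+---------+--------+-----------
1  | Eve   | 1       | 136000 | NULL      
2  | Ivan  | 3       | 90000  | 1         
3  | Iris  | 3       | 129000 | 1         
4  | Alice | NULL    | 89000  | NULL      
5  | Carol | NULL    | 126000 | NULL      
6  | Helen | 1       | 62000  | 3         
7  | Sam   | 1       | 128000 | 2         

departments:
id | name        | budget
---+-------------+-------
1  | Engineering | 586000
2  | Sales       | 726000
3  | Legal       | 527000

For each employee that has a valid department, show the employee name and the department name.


INNER JOIN keeps only employees rows whose dept_id matches an id in departments. Walk through each employee:
  - employee 1 (Eve): dept_id=1 -> matches Engineering
  - employee 2 (Ivan): dept_id=3 -> matches Legal
  - employee 3 (Iris): dept_id=3 -> matches Legal
  - employee 4 (Alice): dept_id=NULL, no match -> dropped
  - employee 5 (Carol): dept_id=NULL, no match -> dropped
  - employee 6 (Helen): dept_id=1 -> matches Engineering
  - employee 7 (Sam): dept_id=1 -> matches Engineering
So 2 of 7 rows are dropped.

SQL:
SELECT a.name, b.name AS department
FROM employees a
INNER JOIN departments b ON a.dept_id = b.id

Result:
name  | department 
------+------------
Eve   | Engineering
Ivan  | Legal      
Iris  | Legal      
Helen | Engineering
Sam   | Engineering


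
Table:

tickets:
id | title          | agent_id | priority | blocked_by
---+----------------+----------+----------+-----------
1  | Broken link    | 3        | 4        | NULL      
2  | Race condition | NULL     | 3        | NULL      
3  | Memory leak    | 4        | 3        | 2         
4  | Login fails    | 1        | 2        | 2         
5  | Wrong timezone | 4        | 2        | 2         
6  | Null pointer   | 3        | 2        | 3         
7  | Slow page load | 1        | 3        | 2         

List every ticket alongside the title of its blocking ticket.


This is a self-join: tickets is joined to a second copy of itself, matching each row's blocked_by to another row's id. Use LEFT JOIN so rows with blocked_by=NULL are kept.
  - ticket 1 (Broken link): blocked_by=NULL -> NULL
  - ticket 2 (Race condition): blocked_by=NULL -> NULL
  - ticket 3 (Memory leak): blocked_by=2 -> Race condition
  - ticket 4 (Login fails): blocked_by=2 -> Race condition
  - ticket 5 (Wrong timezone): blocked_by=2 -> Race condition
  - ticket 6 (Null pointer): blocked_by=3 -> Memory leak
  - ticket 7 (Slow page load): blocked_by=2 -> Race condition

SQL:
SELECT a.title AS item, b.title AS blocked_by
FROM tickets a
LEFT JOIN tickets b ON a.blocked_by = b.id

Result:
item           | blocked_by    
---------------+---------------
Broken link    | NULL          
Race condition | NULL          
Memory leak    | Race condition
Login fails    | Race condition
Wrong timezone | Race condition
Null pointer   | Memory leak   
Slow page load | Race condition


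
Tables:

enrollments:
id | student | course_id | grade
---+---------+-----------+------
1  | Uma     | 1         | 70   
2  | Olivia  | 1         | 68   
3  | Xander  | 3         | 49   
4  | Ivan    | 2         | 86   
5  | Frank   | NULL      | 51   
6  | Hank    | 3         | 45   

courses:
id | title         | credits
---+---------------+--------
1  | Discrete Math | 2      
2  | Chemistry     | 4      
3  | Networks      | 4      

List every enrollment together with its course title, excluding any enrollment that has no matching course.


INNER JOIN keeps only enrollments rows whose course_id matches an id in courses. Walk through each enrollment:
  - enrollment 1 (Uma): course_id=1 -> matches Discrete Math
  - enrollment 2 (Olivia): course_id=1 -> matches Discrete Math
  - enrollment 3 (Xander): course_id=3 -> matches Networks
  - enrollment 4 (Ivan): course_id=2 -> matches Chemistry
  - enrollment 5 (Frank): course_id=NULL, no match -> dropped
  - enrollment 6 (Hank): course_id=3 -> matches Networks
So 1 of 6 rows is dropped.

SQL:
SELECT a.student, b.title AS course
FROM enrollments a
INNER JOIN courses b ON a.course_id = b.id

Result:
student | course       
--------+--------------
Uma     | Discrete Math
Olivia  | Discrete Math
Xander  | Networks     
Ivan    | Chemistry    
Hank    | Networks     


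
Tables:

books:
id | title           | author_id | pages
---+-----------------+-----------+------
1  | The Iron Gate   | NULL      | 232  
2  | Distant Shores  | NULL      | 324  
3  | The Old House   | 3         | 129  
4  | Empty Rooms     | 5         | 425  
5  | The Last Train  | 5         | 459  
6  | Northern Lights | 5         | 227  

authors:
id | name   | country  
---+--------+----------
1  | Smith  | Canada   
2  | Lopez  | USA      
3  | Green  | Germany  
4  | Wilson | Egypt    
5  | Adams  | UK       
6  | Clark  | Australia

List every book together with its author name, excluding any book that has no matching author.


INNER JOIN keeps only books rows whose author_id matches an id in authors. Walk through each book:
  - book 1 (The Iron Gate): author_id=NULL, no match -> dropped
  - book 2 (Distant Shores): author_id=NULL, no match -> dropped
  - book 3 (The Old House): author_id=3 -> matches Green
  - book 4 (Empty Rooms): author_id=5 -> matches Adams
  - book 5 (The Last Train): author_id=5 -> matches Adams
  - book 6 (Northern Lights): author_id=5 -> matches Adams
So 2 of 6 rows are dropped.

SQL:
SELECT a.title, b.name AS author
FROM books a
INNER JOIN authors b ON a.author_id = b.id

Result:
title           | author
----------------+-------
The Old House   | Green 
Empty Rooms     | Adams 
The Last Train  | Adams 
Northern Lights | Adams 


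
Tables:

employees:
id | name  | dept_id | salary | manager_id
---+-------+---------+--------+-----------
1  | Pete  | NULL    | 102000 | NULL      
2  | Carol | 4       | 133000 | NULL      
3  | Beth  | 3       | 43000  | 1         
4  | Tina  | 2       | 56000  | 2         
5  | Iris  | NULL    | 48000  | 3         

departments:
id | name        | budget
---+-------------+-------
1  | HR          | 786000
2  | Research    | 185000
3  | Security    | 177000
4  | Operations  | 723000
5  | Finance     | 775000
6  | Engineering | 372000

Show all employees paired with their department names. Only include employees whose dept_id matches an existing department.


INNER JOIN keeps only employees rows whose dept_id matches an id in departments. Walk through each employee:
  - employee 1 (Pete): dept_id=NULL, no match -> dropped
  - employee 2 (Carol): dept_id=4 -> matches Operations
  - employee 3 (Beth): dept_id=3 -> matches Security
  - employee 4 (Tina): dept_id=2 -> matches Research
  - employee 5 (Iris): dept_id=NULL, no match -> dropped
So 2 of 5 rows are dropped.

SQL:
SELECT a.name, b.name AS department
FROM employees a
INNER JOIN departments b ON a.dept_id = b.id

Result:
name  | department
------+-----------
Carol | Operations
Beth  | Security  
Tina  | Research  


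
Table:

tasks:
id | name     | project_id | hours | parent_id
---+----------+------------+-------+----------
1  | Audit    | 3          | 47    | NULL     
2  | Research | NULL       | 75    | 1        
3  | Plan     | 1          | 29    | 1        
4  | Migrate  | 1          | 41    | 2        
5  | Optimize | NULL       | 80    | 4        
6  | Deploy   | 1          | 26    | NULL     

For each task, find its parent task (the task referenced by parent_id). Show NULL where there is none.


This is a self-join: tasks is joined to a second copy of itself, matching each row's parent_id to another row's id. Use LEFT JOIN so rows with parent_id=NULL are kept.
  - task 1 (Audit): parent_id=NULL -> NULL
  - task 2 (Research): parent_id=1 -> Audit
  - task 3 (Plan): parent_id=1 -> Audit
  - task 4 (Migrate): parent_id=2 -> Research
  - task 5 (Optimize): parent_id=4 -> Migrate
  - task 6 (Deploy): parent_id=NULL -> NULL

SQL:
SELECT a.name AS item, b.name AS parent
FROM tasks a
LEFT JOIN tasks b ON a.parent_id = b.id

Result:
item     | parent  
---------+---------
Audit    | NULL    
Research | Audit   
Plan     | Audit   
Migrate  | Research
Optimize | Migrate 
Deploy   | NULL    
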